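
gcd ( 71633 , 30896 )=1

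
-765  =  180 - 945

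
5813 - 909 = 4904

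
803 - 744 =59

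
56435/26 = 2170+15/26 = 2170.58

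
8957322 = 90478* 99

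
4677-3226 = 1451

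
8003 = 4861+3142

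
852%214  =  210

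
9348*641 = 5992068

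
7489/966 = 7489/966 = 7.75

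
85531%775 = 281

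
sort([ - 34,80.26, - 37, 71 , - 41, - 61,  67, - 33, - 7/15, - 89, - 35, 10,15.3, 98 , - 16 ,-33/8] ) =[ - 89, - 61,-41, - 37, - 35, - 34, - 33, - 16, - 33/8, - 7/15, 10,15.3,67,  71,80.26 , 98 ] 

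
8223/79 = 104 + 7/79 = 104.09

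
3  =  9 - 6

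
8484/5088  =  707/424= 1.67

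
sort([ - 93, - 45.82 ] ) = [ - 93, - 45.82]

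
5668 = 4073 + 1595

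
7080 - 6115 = 965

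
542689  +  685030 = 1227719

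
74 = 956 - 882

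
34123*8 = 272984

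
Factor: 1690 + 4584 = 2^1*3137^1= 6274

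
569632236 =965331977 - 395699741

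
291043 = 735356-444313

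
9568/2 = 4784=   4784.00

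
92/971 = 92/971 = 0.09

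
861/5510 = 861/5510 = 0.16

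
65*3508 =228020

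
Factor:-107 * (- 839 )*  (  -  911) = -107^1 * 839^1*911^1 = - 81783203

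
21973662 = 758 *28989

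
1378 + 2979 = 4357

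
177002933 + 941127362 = 1118130295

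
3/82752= 1/27584 = 0.00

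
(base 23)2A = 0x38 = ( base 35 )1l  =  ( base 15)3b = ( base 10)56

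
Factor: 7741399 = 37^1*209227^1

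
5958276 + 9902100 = 15860376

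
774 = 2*387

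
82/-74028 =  - 41/37014 = - 0.00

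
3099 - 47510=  - 44411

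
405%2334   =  405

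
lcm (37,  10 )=370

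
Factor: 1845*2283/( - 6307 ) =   -  4212135/6307 = -3^3 * 5^1*7^( - 1 )*17^(-1)*41^1*53^( - 1 )*761^1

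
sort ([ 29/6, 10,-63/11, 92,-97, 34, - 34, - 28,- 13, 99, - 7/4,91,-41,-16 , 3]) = [ - 97,-41,  -  34,-28,  -  16, - 13, - 63/11,- 7/4, 3,  29/6,10 , 34, 91, 92 , 99]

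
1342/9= 149  +  1/9 = 149.11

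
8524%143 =87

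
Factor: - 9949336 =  - 2^3*47^2*563^1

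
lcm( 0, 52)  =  0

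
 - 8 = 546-554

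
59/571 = 59/571 = 0.10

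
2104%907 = 290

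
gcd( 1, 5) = 1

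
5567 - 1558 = 4009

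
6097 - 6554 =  - 457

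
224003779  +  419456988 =643460767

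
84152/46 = 42076/23=1829.39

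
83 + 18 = 101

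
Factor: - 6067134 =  - 2^1*3^2*31^1 * 83^1*131^1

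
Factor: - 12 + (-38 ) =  - 2^1*5^2 = - 50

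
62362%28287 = 5788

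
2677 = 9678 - 7001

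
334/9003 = 334/9003 = 0.04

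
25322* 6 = 151932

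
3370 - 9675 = -6305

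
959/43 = 959/43=22.30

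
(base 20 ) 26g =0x3a8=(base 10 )936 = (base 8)1650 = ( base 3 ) 1021200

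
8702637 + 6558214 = 15260851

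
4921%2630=2291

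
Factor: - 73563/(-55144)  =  651/488= 2^( - 3)*3^1 * 7^1*31^1  *61^( - 1) 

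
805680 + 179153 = 984833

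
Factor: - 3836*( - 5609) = 21516124 = 2^2*7^1*71^1*79^1  *137^1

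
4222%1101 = 919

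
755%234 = 53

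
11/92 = 11/92 = 0.12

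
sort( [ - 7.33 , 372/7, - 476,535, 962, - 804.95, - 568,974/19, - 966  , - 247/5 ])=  [- 966,-804.95, - 568, - 476 , - 247/5,- 7.33,974/19, 372/7, 535, 962]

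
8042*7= 56294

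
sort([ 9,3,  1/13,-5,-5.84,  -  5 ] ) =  [-5.84  , - 5,-5,1/13,3, 9]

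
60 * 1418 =85080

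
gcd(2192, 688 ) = 16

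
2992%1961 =1031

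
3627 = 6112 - 2485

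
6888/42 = 164  =  164.00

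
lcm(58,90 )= 2610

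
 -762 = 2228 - 2990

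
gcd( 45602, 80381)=1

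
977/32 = 977/32 = 30.53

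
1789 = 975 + 814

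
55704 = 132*422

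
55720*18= 1002960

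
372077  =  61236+310841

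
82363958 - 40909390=41454568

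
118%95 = 23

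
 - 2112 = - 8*264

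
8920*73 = 651160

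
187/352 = 17/32 = 0.53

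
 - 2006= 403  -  2409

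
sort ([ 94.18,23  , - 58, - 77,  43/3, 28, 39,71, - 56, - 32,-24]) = [ - 77, - 58,  -  56, - 32, - 24, 43/3,23,28 , 39,71,94.18 ]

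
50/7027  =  50/7027 = 0.01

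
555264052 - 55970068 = 499293984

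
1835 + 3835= 5670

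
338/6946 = 169/3473 = 0.05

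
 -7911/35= -7911/35 = - 226.03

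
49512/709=69 + 591/709 = 69.83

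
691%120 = 91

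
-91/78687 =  - 13/11241 = - 0.00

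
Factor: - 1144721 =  - 1144721^1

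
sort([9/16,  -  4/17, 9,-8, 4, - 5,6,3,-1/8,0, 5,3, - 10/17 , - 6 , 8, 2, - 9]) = [-9 , - 8, - 6, - 5,-10/17, - 4/17 , - 1/8 , 0, 9/16,  2,  3,3 , 4,5 , 6, 8 , 9 ] 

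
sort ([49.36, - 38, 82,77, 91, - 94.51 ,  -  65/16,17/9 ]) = [ - 94.51, - 38 , - 65/16,17/9, 49.36, 77,82, 91 ]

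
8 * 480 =3840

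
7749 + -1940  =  5809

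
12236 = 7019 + 5217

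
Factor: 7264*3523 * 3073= 2^5 * 7^1 * 13^1*227^1*271^1*439^1 = 78641364256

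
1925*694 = 1335950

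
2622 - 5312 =-2690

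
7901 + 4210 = 12111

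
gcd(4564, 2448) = 4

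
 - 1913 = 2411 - 4324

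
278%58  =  46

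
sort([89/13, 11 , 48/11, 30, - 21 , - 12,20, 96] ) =[ - 21 , - 12, 48/11,89/13,11, 20, 30, 96]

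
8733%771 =252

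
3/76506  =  1/25502 =0.00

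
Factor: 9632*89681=863807392 = 2^5 *7^1*43^1*89681^1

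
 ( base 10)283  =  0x11b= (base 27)AD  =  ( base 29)9M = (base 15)13D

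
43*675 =29025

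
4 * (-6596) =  - 26384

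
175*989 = 173075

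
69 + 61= 130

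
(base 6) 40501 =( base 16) 14F5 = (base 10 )5365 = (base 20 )d85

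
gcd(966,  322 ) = 322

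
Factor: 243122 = 2^1*11^1*43^1*257^1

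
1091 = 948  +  143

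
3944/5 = 788 + 4/5 = 788.80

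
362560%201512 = 161048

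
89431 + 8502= 97933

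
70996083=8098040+62898043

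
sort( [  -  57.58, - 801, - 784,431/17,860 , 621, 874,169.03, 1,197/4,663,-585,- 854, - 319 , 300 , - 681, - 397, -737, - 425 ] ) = [ - 854,-801, - 784, - 737, - 681 , -585 , - 425,-397, - 319, - 57.58, 1, 431/17,  197/4 , 169.03, 300 , 621,  663, 860 , 874 ]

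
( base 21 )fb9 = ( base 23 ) CM1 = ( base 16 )1ac7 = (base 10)6855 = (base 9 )10356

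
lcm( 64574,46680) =3874440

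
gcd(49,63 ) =7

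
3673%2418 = 1255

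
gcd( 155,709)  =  1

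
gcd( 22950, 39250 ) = 50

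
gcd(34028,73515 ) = 1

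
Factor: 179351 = 179351^1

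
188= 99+89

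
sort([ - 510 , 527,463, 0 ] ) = [ - 510, 0 , 463, 527]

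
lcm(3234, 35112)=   245784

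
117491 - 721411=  - 603920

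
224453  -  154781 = 69672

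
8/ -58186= - 1 + 29089/29093 = - 0.00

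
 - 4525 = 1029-5554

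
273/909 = 91/303 = 0.30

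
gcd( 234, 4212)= 234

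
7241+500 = 7741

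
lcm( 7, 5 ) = 35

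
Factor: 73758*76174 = 5618441892=2^2*3^1 *7^1*19^1 * 647^1 * 5441^1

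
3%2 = 1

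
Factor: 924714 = 2^1 *3^2*7^1 * 41^1 * 179^1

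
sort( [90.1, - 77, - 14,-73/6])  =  [-77, - 14, - 73/6,90.1]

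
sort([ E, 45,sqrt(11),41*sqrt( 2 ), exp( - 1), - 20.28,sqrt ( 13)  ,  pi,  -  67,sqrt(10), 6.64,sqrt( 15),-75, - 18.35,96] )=[ - 75,  -  67, - 20.28, - 18.35, exp( - 1 ),E,pi, sqrt(10),  sqrt(11),sqrt( 13 ), sqrt(15),6.64,45,41*sqrt ( 2), 96 ]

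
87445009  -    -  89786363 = 177231372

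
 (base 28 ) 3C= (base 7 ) 165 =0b1100000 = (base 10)96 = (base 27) 3f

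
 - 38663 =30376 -69039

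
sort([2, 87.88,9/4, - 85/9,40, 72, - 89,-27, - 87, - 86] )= [ - 89, - 87, - 86 ,- 27, - 85/9,2,9/4,40,72,87.88 ] 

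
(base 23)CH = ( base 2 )100100101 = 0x125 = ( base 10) 293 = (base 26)B7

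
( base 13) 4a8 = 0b1100101110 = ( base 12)57a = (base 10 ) 814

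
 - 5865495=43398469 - 49263964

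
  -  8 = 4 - 12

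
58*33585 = 1947930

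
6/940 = 3/470= 0.01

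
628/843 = 628/843 = 0.74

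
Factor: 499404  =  2^2*3^1*41617^1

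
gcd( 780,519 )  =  3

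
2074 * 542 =1124108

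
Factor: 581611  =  113^1*5147^1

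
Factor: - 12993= - 3^1*61^1*71^1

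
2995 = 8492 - 5497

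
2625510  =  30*87517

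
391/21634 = 391/21634 = 0.02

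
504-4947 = -4443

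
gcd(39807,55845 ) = 9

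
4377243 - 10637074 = -6259831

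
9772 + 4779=14551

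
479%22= 17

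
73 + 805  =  878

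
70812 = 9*7868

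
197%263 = 197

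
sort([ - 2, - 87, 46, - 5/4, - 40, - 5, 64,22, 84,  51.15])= [ - 87, - 40, - 5, - 2 , - 5/4, 22,46, 51.15, 64 , 84 ] 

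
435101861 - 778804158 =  - 343702297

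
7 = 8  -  1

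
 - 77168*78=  - 6019104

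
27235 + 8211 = 35446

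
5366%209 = 141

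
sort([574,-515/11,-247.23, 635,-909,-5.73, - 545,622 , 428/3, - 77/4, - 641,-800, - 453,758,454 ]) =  [ - 909,- 800,-641,-545, - 453, - 247.23,- 515/11  , - 77/4, - 5.73,428/3, 454, 574,622, 635,758]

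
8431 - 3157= 5274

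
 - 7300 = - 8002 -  - 702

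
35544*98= 3483312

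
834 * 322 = 268548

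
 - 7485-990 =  - 8475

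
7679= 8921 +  - 1242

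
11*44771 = 492481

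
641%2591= 641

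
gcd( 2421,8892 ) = 9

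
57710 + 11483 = 69193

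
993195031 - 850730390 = 142464641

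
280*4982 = 1394960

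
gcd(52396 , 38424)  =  4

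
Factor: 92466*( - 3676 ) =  - 2^3*3^2*11^1*467^1 * 919^1 = - 339905016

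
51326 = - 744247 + 795573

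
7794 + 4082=11876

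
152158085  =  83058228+69099857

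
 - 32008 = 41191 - 73199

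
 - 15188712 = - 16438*924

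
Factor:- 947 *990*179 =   -  2^1*3^2 * 5^1*11^1*179^1*947^1 = - 167817870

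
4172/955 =4172/955 = 4.37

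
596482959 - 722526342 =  - 126043383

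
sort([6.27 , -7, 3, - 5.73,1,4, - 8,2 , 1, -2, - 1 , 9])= [-8 , - 7, - 5.73,- 2, - 1 , 1,1,2, 3, 4 , 6.27,9 ] 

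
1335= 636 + 699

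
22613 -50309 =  - 27696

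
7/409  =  7/409  =  0.02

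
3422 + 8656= 12078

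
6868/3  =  6868/3  =  2289.33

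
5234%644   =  82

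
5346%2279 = 788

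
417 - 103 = 314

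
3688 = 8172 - 4484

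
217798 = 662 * 329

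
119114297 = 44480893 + 74633404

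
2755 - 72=2683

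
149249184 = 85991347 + 63257837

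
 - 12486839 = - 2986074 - 9500765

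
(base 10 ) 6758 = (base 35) 5i3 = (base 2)1101001100110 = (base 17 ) 1669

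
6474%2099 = 177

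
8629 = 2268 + 6361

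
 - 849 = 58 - 907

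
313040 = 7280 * 43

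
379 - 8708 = - 8329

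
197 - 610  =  -413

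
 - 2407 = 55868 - 58275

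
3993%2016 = 1977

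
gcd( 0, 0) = 0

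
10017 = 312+9705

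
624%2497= 624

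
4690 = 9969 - 5279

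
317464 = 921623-604159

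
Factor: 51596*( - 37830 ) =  - 1951876680 =- 2^3*3^1*5^1*13^1*97^1*12899^1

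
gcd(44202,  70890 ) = 834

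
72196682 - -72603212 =144799894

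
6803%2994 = 815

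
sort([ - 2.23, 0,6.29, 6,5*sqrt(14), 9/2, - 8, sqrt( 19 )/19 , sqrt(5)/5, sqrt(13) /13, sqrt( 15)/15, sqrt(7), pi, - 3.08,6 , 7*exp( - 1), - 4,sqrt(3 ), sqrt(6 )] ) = [ - 8,-4, - 3.08, - 2.23, 0,sqrt(19)/19,sqrt (15)/15,sqrt(13 )/13, sqrt( 5) /5, sqrt(3),sqrt ( 6 ), 7*exp( - 1),sqrt(7) , pi,9/2,6,  6, 6.29,5*sqrt( 14) ]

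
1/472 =1/472 = 0.00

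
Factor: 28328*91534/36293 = 2592975152/36293 = 2^4*3541^1*36293^( - 1 )*45767^1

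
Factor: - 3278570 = - 2^1* 5^1 * 37^1*8861^1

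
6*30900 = 185400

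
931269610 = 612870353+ 318399257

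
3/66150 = 1/22050   =  0.00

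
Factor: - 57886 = - 2^1*103^1*281^1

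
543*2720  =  1476960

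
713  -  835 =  - 122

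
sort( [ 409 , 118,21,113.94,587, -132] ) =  [ - 132,21, 113.94,118,409,  587] 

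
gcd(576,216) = 72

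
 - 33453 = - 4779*7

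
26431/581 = 26431/581 = 45.49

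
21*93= 1953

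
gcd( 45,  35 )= 5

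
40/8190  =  4/819 = 0.00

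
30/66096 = 5/11016 = 0.00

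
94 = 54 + 40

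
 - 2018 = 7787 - 9805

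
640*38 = 24320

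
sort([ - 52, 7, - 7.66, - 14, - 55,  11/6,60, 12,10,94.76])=[ - 55 , - 52, - 14 , - 7.66,11/6  ,  7, 10, 12,60,94.76 ] 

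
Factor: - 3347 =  - 3347^1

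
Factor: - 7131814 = -2^1*3565907^1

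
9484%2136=940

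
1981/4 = 1981/4 = 495.25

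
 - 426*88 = - 37488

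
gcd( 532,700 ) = 28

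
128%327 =128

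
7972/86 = 3986/43 = 92.70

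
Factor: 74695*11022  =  2^1 * 3^1 * 5^1 * 11^1*167^1*14939^1 = 823288290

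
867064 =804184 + 62880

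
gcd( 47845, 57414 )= 9569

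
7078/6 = 3539/3 = 1179.67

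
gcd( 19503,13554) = 9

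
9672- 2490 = 7182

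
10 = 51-41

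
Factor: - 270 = - 2^1*3^3*5^1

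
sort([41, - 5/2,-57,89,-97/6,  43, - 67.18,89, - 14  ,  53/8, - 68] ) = [ - 68, - 67.18, - 57, - 97/6, -14,-5/2, 53/8,41, 43, 89 , 89]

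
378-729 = -351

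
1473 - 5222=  - 3749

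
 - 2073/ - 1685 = 2073/1685 = 1.23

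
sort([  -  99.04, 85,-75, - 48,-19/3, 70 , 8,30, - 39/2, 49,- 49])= [ - 99.04, - 75, - 49,- 48,  -  39/2,-19/3,8, 30 , 49,70,  85] 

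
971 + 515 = 1486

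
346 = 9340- 8994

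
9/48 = 3/16 = 0.19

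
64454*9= 580086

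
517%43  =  1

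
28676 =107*268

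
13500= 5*2700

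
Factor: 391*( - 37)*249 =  - 3^1*17^1 * 23^1 * 37^1* 83^1 = - 3602283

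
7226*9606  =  69412956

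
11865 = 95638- 83773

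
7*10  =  70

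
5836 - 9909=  - 4073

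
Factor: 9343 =9343^1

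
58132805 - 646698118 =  - 588565313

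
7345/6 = 7345/6=   1224.17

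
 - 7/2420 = - 1  +  2413/2420 = -  0.00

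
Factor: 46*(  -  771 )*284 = -10072344 = -2^3*3^1*23^1*71^1*257^1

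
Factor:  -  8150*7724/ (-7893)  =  2^3*3^( - 2)*5^2*163^1*877^(-1 ) * 1931^1 = 62950600/7893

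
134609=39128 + 95481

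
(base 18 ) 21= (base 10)37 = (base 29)18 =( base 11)34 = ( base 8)45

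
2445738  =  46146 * 53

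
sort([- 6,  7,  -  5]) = [-6, - 5 , 7]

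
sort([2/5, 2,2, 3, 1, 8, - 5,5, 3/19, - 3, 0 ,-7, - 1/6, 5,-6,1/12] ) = [ - 7, - 6, - 5 , - 3, - 1/6,0,  1/12,3/19,2/5, 1, 2 , 2, 3,5, 5,8] 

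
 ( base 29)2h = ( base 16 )4B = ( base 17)47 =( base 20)3F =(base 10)75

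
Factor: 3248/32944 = 7/71 = 7^1*71^( - 1) 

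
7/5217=7/5217=0.00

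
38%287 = 38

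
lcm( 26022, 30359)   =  182154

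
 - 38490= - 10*3849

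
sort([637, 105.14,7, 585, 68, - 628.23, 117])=[ - 628.23, 7, 68, 105.14,117,585, 637 ] 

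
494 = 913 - 419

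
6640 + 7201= 13841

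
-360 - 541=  - 901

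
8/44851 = 8/44851 = 0.00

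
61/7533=61/7533 =0.01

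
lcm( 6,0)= 0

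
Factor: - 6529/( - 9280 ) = 2^( - 6 )*5^( - 1)* 29^( - 1 )*6529^1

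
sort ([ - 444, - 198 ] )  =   [ - 444, - 198]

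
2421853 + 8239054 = 10660907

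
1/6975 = 1/6975 = 0.00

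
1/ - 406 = -1  +  405/406 = -0.00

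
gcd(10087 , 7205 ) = 1441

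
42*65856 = 2765952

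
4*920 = 3680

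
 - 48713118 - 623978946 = -672692064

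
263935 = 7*37705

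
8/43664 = 1/5458 = 0.00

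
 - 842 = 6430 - 7272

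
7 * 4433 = 31031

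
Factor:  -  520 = -2^3*5^1 *13^1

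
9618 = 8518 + 1100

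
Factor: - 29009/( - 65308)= 2^(-2 )*29^( - 1)*563^(  -  1 )*29009^1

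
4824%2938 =1886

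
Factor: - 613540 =  -  2^2*5^1*30677^1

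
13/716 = 13/716 = 0.02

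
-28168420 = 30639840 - 58808260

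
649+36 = 685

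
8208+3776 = 11984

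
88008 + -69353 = 18655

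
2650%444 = 430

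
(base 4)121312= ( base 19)4B1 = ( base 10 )1654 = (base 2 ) 11001110110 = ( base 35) 1C9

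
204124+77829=281953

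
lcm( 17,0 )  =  0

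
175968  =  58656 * 3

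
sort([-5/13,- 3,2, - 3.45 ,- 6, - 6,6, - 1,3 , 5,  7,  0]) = [ - 6 , - 6 , - 3.45, - 3, - 1,-5/13,0, 2 , 3,5 , 6 , 7] 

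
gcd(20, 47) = 1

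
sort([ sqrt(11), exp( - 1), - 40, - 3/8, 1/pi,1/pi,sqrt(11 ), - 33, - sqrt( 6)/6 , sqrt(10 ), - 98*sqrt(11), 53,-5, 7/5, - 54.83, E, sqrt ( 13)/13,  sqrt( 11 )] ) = [ - 98*sqrt ( 11), - 54.83,  -  40, - 33, - 5,  -  sqrt(6)/6, - 3/8,sqrt( 13 ) /13,1/pi,1/pi,exp(-1),  7/5, E,sqrt( 10),sqrt( 11),sqrt( 11 ),sqrt( 11 ), 53 ]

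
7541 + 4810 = 12351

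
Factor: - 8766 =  - 2^1 * 3^2*487^1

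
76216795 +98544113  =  174760908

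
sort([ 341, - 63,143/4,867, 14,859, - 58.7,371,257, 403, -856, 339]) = [ - 856,-63,-58.7, 14,143/4,257,  339,  341,371, 403,859, 867 ]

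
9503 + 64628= 74131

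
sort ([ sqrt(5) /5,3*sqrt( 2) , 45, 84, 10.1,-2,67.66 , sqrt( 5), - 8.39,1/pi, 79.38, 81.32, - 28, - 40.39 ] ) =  [ - 40.39, - 28,-8.39, - 2,1/pi,sqrt(5 )/5,sqrt( 5 ) , 3*sqrt( 2),10.1,45,67.66,79.38,81.32, 84]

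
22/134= 11/67 = 0.16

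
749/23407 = 749/23407 = 0.03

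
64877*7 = 454139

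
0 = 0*823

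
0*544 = 0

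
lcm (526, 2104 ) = 2104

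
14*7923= 110922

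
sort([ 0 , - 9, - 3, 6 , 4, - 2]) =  [ - 9 ,-3, -2 , 0, 4, 6]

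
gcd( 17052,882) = 294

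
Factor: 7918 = 2^1*37^1 * 107^1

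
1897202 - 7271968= -5374766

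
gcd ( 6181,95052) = 1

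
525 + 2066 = 2591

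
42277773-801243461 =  -758965688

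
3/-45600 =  - 1/15200 = - 0.00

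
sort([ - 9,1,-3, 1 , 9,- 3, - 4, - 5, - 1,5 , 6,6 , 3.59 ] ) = [ - 9, -5,-4, - 3, - 3,-1,  1,1, 3.59, 5, 6, 6, 9 ] 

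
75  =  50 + 25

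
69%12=9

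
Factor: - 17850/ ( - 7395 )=70/29 =2^1*5^1*7^1 * 29^ ( - 1 )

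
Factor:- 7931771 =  - 7931771^1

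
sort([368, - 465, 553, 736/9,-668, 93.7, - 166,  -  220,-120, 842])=[-668, - 465,-220, - 166, - 120, 736/9 , 93.7 , 368, 553, 842]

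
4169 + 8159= 12328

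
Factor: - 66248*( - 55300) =2^5*5^2*7^3*13^2*79^1 = 3663514400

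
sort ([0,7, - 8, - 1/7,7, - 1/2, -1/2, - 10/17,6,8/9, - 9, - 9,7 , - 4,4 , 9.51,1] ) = [ - 9, - 9, - 8,-4,  -  10/17, - 1/2, -1/2, - 1/7,  0,8/9, 1,4 , 6,7 , 7,7, 9.51 ] 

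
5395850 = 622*8675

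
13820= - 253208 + 267028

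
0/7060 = 0 = 0.00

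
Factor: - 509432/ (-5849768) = 63679/731221 = 7^1*11^1*17^( - 1)*827^1*43013^( - 1) 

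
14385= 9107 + 5278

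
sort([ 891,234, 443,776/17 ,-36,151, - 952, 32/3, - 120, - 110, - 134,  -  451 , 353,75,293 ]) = [ - 952, - 451, - 134, - 120,-110, - 36,32/3,776/17,75,151, 234, 293,353,443,891 ]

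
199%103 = 96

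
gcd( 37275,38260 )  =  5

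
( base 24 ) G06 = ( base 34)7x8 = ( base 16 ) 2406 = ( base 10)9222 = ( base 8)22006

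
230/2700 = 23/270=0.09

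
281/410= 281/410 = 0.69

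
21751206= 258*84307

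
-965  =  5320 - 6285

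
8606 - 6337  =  2269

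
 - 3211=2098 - 5309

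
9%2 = 1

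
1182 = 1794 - 612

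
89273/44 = 2028  +  41/44 = 2028.93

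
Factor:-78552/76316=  - 19638/19079=- 2^1*3^2*1091^1*19079^( - 1 )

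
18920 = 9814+9106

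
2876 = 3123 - 247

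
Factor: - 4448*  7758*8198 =- 2^7*3^2*139^1 * 431^1*4099^1 = - 282893173632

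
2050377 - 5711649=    - 3661272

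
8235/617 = 8235/617 = 13.35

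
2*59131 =118262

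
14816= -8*(- 1852) 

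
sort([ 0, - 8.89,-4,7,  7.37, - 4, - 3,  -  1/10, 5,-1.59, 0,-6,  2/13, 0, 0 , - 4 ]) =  [ - 8.89 ,-6, - 4, - 4, - 4, - 3, - 1.59, - 1/10,0, 0, 0 , 0, 2/13, 5, 7 , 7.37 ] 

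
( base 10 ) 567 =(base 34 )GN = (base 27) L0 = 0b1000110111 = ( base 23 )11f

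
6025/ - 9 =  - 670+5/9 = -669.44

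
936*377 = 352872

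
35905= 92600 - 56695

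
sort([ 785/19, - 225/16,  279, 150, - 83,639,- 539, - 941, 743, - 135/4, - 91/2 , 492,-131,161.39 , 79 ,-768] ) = [ - 941, - 768,  -  539, - 131,-83,-91/2, - 135/4,- 225/16, 785/19, 79,  150, 161.39, 279 , 492,639,743] 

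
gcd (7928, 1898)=2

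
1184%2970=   1184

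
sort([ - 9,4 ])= [ - 9,4] 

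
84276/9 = 9364 = 9364.00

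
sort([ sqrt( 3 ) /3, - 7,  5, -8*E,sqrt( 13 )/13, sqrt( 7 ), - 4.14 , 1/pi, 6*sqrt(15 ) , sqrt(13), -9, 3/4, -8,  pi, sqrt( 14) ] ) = [- 8*E, - 9, - 8,-7, -4.14, sqrt(13 )/13,  1/pi, sqrt( 3)/3,3/4, sqrt ( 7), pi, sqrt( 13 ) , sqrt( 14 ),  5, 6*sqrt( 15 )]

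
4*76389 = 305556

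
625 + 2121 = 2746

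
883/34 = 883/34  =  25.97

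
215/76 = 215/76 = 2.83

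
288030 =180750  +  107280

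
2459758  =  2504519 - 44761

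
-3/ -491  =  3/491 = 0.01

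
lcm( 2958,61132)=183396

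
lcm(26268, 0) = 0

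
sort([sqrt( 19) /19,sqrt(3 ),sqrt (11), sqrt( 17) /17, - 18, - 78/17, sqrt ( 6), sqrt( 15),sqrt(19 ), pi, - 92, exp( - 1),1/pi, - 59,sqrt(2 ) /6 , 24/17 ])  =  [ - 92, - 59 , - 18, - 78/17,sqrt ( 19) /19, sqrt(2)/6, sqrt( 17 ) /17, 1/pi , exp( - 1), 24/17 , sqrt ( 3),sqrt (6), pi, sqrt (11 ), sqrt( 15),sqrt( 19 )]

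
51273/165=310+41/55 = 310.75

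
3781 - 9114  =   - 5333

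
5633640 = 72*78245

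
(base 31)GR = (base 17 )1dd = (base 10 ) 523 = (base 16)20b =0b1000001011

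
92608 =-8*(-11576 )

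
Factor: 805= 5^1* 7^1*23^1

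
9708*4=38832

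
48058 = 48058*1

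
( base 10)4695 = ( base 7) 16455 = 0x1257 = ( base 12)2873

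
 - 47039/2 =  - 47039/2  =  - 23519.50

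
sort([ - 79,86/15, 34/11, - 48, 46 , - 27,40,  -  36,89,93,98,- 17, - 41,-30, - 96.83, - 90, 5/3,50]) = [-96.83,  -  90, - 79,- 48, - 41,-36, - 30,-27, - 17,5/3, 34/11,86/15,  40, 46,50,89, 93,98 ] 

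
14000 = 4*3500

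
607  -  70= 537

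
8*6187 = 49496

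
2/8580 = 1/4290 = 0.00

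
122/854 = 1/7 = 0.14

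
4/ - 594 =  - 1 + 295/297 = -  0.01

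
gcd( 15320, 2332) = 4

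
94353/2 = 47176 + 1/2 = 47176.50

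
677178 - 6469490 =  - 5792312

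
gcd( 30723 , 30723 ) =30723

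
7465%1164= 481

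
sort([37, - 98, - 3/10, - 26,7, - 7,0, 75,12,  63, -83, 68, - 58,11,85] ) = [ - 98, - 83,  -  58, - 26, - 7, - 3/10, 0,7,11, 12,37, 63,68,75, 85 ]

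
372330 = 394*945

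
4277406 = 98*43647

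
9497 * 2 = 18994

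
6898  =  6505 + 393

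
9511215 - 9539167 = -27952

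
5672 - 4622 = 1050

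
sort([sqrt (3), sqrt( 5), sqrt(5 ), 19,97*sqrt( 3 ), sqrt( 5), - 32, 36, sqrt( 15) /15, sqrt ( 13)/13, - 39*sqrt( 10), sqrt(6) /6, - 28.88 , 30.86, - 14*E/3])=[  -  39*sqrt( 10 ),- 32, - 28.88,-14*E/3, sqrt(15 )/15, sqrt(13)/13,  sqrt(6 )/6,sqrt( 3), sqrt(5),sqrt( 5), sqrt(5), 19,30.86, 36, 97*sqrt(3)]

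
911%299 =14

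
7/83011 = 7/83011 = 0.00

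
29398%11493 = 6412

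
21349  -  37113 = -15764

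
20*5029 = 100580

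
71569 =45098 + 26471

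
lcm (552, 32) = 2208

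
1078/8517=1078/8517= 0.13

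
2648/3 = 882 + 2/3 = 882.67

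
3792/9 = 421 + 1/3 = 421.33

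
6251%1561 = 7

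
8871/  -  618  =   - 2957/206 = - 14.35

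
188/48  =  3 + 11/12=3.92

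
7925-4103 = 3822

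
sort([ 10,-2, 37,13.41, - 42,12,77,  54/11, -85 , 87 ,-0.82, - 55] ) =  [ - 85, - 55,- 42, - 2, - 0.82, 54/11, 10, 12,13.41, 37,77,87 ] 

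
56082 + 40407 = 96489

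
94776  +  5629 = 100405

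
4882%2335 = 212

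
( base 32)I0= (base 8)1100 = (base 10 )576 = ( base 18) 1e0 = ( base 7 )1452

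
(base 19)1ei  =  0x285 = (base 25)10K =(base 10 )645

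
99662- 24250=75412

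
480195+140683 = 620878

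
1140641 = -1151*(-991 )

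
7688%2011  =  1655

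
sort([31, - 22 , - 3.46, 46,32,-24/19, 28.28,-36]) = [ - 36, - 22,-3.46,-24/19, 28.28, 31,32, 46]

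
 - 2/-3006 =1/1503 = 0.00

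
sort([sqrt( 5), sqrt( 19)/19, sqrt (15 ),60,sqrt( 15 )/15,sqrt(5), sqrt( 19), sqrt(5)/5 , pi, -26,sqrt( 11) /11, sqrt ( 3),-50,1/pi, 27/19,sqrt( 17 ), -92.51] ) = [ - 92.51, - 50, - 26,sqrt( 19 )/19,sqrt( 15 ) /15 , sqrt (11)/11  ,  1/pi,sqrt(5)/5, 27/19 , sqrt( 3 ), sqrt(5), sqrt( 5),pi, sqrt( 15 ), sqrt(17),  sqrt(19 ), 60] 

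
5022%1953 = 1116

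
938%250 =188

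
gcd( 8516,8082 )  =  2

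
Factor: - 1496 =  - 2^3*11^1*17^1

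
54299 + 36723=91022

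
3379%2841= 538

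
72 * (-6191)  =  -445752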